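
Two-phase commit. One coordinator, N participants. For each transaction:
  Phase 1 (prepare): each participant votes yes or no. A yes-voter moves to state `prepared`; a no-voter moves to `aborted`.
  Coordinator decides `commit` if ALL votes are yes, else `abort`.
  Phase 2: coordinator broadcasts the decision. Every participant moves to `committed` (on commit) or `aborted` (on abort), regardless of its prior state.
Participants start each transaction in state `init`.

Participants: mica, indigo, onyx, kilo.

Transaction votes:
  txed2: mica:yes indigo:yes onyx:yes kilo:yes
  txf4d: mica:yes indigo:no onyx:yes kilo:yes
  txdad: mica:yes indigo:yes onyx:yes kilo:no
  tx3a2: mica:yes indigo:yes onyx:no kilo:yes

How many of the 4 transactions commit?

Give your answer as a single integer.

txed2: all yes -> commit (commits=1)
txf4d: no from indigo -> abort (commits=1)
txdad: no from kilo -> abort (commits=1)
tx3a2: no from onyx -> abort (commits=1)

Answer: 1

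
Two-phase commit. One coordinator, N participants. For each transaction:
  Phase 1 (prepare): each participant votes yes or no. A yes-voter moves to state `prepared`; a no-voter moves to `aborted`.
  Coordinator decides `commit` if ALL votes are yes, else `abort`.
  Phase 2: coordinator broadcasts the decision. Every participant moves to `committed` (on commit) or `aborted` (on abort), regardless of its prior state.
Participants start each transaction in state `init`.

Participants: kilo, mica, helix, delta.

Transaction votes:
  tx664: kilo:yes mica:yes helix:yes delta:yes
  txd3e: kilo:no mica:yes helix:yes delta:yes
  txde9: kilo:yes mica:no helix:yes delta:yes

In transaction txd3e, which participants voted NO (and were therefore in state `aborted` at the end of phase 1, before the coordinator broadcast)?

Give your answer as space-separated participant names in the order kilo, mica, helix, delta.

Txn txd3e phase 1: kilo no -> aborted; mica yes -> prepared; helix yes -> prepared; delta yes -> prepared

Answer: kilo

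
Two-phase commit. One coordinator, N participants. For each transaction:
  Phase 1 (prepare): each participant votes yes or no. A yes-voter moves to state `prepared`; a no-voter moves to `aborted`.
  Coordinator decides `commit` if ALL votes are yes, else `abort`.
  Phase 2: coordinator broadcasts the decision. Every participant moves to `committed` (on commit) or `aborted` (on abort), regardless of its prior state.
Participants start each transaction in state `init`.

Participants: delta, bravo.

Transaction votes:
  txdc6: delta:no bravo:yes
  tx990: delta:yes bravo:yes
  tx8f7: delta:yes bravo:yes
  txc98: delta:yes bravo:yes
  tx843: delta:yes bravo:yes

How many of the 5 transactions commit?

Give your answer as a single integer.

txdc6: no from delta -> abort (commits=0)
tx990: all yes -> commit (commits=1)
tx8f7: all yes -> commit (commits=2)
txc98: all yes -> commit (commits=3)
tx843: all yes -> commit (commits=4)

Answer: 4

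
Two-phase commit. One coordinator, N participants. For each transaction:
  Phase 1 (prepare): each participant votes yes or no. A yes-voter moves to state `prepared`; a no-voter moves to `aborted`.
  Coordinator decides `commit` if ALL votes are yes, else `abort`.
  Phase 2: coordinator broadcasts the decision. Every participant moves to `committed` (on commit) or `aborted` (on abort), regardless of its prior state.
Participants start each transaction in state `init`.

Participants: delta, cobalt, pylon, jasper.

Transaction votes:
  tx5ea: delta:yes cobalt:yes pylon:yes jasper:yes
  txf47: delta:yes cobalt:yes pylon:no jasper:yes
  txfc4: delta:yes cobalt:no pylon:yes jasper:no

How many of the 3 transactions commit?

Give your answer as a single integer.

tx5ea: all yes -> commit (commits=1)
txf47: no from pylon -> abort (commits=1)
txfc4: no from cobalt, jasper -> abort (commits=1)

Answer: 1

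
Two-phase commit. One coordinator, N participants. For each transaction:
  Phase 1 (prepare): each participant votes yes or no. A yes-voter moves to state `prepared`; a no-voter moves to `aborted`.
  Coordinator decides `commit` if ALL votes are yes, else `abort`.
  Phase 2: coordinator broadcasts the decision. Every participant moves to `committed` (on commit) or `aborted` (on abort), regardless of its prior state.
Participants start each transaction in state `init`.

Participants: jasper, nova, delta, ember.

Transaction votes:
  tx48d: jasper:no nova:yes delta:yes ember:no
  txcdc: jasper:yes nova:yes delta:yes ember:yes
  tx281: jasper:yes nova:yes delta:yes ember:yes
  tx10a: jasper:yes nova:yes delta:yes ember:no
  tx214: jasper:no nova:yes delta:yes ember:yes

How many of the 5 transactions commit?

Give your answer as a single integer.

tx48d: no from jasper, ember -> abort (commits=0)
txcdc: all yes -> commit (commits=1)
tx281: all yes -> commit (commits=2)
tx10a: no from ember -> abort (commits=2)
tx214: no from jasper -> abort (commits=2)

Answer: 2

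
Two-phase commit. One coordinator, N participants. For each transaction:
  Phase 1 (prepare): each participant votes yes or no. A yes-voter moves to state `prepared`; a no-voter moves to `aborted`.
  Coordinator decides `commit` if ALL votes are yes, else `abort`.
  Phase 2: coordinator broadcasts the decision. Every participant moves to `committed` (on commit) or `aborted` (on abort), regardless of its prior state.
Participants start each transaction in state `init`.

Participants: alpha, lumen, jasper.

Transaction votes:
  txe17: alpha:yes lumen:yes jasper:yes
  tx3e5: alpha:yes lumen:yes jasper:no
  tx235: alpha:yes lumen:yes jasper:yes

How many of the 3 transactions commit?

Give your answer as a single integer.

txe17: all yes -> commit (commits=1)
tx3e5: no from jasper -> abort (commits=1)
tx235: all yes -> commit (commits=2)

Answer: 2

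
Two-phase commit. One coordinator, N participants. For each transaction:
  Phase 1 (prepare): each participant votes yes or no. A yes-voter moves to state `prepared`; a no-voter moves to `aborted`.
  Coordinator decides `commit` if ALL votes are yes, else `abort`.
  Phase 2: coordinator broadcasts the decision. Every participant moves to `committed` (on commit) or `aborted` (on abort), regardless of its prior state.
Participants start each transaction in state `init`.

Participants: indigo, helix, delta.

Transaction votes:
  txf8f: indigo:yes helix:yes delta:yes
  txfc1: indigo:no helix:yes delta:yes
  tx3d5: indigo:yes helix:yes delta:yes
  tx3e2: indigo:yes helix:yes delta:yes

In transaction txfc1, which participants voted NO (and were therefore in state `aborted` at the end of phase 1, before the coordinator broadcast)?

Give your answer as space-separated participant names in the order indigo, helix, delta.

Answer: indigo

Derivation:
Txn txfc1 phase 1: indigo no -> aborted; helix yes -> prepared; delta yes -> prepared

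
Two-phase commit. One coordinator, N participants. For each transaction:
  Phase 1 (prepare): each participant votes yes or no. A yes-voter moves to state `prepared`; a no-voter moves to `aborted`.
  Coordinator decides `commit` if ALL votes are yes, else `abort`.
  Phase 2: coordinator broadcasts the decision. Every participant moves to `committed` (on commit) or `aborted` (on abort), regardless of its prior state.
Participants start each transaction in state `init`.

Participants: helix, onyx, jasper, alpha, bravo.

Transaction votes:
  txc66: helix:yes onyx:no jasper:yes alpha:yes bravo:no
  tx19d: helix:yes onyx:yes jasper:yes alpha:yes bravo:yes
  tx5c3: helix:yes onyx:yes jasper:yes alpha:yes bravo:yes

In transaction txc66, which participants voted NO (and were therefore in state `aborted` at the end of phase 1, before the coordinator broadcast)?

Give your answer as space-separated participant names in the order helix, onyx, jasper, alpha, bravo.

Answer: onyx bravo

Derivation:
Txn txc66 phase 1: helix yes -> prepared; onyx no -> aborted; jasper yes -> prepared; alpha yes -> prepared; bravo no -> aborted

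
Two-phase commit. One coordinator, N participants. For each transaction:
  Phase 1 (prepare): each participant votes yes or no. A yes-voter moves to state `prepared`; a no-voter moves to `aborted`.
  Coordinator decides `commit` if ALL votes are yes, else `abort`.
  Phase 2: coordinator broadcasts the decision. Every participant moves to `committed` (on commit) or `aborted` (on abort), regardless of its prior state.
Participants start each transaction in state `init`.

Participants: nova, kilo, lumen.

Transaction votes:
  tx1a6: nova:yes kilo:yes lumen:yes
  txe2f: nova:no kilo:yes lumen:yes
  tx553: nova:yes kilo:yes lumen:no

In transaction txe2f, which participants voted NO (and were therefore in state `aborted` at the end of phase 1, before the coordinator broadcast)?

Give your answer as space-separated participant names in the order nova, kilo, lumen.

Txn txe2f phase 1: nova no -> aborted; kilo yes -> prepared; lumen yes -> prepared

Answer: nova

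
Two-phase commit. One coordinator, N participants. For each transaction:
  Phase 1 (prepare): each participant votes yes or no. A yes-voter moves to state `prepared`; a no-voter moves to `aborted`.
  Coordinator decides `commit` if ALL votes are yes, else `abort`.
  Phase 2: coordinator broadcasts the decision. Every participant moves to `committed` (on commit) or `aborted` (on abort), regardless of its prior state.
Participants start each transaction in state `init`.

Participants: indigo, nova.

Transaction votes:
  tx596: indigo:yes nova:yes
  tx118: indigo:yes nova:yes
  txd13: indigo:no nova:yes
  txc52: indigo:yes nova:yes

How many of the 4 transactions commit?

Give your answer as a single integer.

tx596: all yes -> commit (commits=1)
tx118: all yes -> commit (commits=2)
txd13: no from indigo -> abort (commits=2)
txc52: all yes -> commit (commits=3)

Answer: 3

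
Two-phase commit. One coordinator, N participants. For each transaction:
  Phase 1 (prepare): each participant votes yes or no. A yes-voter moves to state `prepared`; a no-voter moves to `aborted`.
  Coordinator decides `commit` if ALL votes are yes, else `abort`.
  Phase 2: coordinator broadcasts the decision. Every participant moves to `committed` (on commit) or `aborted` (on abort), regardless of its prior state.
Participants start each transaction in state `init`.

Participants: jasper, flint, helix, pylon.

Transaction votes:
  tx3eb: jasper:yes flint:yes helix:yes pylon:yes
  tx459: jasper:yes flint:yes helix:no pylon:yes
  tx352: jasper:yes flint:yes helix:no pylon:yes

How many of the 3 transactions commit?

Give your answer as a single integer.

Answer: 1

Derivation:
tx3eb: all yes -> commit (commits=1)
tx459: no from helix -> abort (commits=1)
tx352: no from helix -> abort (commits=1)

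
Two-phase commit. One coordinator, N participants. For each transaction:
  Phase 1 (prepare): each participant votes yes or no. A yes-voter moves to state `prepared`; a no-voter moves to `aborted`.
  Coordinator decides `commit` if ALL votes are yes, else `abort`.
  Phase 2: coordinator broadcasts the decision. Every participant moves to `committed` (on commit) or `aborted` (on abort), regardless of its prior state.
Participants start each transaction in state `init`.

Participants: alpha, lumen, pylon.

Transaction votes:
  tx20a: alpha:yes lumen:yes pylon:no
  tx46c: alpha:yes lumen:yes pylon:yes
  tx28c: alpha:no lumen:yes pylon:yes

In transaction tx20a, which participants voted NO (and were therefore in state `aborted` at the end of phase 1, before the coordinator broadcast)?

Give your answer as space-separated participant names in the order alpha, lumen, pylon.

Txn tx20a phase 1: alpha yes -> prepared; lumen yes -> prepared; pylon no -> aborted

Answer: pylon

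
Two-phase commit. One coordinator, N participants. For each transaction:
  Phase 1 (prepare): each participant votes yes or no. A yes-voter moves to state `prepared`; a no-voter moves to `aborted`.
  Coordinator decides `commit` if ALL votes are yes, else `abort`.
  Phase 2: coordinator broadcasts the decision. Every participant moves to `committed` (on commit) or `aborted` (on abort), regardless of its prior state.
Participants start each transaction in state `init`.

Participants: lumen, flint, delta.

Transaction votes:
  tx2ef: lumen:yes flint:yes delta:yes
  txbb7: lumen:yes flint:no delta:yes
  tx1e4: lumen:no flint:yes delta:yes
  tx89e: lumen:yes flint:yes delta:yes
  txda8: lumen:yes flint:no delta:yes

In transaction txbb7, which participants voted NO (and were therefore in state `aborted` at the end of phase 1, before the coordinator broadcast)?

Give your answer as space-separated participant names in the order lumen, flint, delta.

Answer: flint

Derivation:
Txn txbb7 phase 1: lumen yes -> prepared; flint no -> aborted; delta yes -> prepared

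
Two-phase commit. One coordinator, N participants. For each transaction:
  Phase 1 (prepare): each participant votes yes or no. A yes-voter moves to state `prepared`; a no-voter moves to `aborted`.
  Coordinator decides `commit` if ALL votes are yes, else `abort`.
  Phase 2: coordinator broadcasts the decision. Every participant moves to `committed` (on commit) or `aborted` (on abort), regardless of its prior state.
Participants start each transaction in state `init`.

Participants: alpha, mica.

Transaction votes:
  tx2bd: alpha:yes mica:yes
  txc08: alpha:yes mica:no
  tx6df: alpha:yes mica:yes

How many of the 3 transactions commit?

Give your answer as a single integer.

tx2bd: all yes -> commit (commits=1)
txc08: no from mica -> abort (commits=1)
tx6df: all yes -> commit (commits=2)

Answer: 2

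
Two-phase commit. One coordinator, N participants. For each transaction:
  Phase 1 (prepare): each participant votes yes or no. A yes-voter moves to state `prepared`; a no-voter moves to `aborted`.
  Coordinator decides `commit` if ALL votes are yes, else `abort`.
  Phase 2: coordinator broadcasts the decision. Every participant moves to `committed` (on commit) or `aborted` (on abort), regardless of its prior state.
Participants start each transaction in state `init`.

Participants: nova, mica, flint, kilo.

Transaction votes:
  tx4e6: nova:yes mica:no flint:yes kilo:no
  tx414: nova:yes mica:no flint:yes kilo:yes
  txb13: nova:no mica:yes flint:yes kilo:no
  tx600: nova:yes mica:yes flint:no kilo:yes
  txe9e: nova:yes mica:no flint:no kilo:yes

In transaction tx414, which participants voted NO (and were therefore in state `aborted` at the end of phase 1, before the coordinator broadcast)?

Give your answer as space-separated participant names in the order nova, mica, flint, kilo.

Answer: mica

Derivation:
Txn tx414 phase 1: nova yes -> prepared; mica no -> aborted; flint yes -> prepared; kilo yes -> prepared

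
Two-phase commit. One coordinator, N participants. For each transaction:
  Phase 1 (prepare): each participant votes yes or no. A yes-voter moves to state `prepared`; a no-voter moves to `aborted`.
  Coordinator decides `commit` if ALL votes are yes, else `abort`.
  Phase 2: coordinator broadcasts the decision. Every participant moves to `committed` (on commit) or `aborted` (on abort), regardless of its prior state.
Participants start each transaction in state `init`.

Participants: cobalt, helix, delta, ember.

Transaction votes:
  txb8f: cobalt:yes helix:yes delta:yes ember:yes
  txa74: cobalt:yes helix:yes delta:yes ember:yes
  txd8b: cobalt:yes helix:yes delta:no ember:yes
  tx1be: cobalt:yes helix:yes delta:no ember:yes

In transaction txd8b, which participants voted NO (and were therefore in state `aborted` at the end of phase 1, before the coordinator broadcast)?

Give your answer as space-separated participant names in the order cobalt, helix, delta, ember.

Txn txd8b phase 1: cobalt yes -> prepared; helix yes -> prepared; delta no -> aborted; ember yes -> prepared

Answer: delta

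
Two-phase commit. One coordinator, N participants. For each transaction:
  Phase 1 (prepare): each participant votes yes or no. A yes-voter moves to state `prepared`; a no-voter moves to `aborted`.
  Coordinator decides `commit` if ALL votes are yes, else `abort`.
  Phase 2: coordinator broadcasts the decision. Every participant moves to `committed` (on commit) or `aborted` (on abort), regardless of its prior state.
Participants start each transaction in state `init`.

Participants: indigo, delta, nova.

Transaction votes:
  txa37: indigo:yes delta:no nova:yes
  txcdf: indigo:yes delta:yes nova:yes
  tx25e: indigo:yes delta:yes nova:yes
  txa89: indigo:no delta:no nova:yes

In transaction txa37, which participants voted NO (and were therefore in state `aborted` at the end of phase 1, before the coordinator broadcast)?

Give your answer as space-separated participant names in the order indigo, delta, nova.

Txn txa37 phase 1: indigo yes -> prepared; delta no -> aborted; nova yes -> prepared

Answer: delta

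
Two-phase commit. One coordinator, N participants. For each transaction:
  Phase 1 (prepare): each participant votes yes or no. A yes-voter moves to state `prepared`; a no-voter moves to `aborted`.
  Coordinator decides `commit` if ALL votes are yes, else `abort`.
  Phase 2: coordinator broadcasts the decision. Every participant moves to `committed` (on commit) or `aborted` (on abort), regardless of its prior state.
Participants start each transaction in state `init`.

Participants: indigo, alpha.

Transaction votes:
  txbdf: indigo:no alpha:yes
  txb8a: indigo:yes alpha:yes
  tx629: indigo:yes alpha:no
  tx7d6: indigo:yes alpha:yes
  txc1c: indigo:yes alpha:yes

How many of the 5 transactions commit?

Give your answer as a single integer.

Answer: 3

Derivation:
txbdf: no from indigo -> abort (commits=0)
txb8a: all yes -> commit (commits=1)
tx629: no from alpha -> abort (commits=1)
tx7d6: all yes -> commit (commits=2)
txc1c: all yes -> commit (commits=3)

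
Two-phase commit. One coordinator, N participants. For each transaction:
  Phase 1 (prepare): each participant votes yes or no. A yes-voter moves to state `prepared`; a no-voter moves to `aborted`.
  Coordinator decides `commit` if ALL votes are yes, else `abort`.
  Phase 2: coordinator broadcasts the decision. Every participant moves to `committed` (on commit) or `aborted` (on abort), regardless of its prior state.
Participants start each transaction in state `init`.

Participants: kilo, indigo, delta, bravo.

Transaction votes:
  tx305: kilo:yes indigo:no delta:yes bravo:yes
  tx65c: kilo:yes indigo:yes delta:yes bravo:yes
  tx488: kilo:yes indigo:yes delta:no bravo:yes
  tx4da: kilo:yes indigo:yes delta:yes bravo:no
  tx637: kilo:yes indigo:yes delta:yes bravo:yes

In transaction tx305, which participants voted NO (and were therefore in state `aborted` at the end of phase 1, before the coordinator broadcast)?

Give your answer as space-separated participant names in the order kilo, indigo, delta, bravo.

Txn tx305 phase 1: kilo yes -> prepared; indigo no -> aborted; delta yes -> prepared; bravo yes -> prepared

Answer: indigo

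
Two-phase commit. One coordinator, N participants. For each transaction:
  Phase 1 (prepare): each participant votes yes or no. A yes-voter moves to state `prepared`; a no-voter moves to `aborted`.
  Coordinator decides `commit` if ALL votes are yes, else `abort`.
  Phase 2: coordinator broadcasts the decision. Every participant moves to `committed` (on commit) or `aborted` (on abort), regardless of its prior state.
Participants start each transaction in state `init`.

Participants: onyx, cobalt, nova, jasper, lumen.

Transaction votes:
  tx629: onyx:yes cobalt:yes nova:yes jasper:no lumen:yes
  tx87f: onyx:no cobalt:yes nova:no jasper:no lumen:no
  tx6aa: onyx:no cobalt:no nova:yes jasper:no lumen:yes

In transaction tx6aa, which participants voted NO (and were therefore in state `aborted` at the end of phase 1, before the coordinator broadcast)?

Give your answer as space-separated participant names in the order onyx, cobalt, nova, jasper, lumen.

Txn tx6aa phase 1: onyx no -> aborted; cobalt no -> aborted; nova yes -> prepared; jasper no -> aborted; lumen yes -> prepared

Answer: onyx cobalt jasper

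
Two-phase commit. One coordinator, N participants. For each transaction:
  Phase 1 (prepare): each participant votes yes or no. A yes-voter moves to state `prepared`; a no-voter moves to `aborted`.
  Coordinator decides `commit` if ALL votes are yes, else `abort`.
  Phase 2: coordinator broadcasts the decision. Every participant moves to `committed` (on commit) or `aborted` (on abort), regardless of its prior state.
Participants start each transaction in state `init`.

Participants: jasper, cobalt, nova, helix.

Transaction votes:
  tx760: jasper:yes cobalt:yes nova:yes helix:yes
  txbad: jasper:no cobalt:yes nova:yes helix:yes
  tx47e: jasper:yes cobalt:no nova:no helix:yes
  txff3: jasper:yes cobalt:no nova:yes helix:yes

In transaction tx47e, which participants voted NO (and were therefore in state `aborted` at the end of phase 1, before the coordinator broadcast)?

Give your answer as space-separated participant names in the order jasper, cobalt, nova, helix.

Txn tx47e phase 1: jasper yes -> prepared; cobalt no -> aborted; nova no -> aborted; helix yes -> prepared

Answer: cobalt nova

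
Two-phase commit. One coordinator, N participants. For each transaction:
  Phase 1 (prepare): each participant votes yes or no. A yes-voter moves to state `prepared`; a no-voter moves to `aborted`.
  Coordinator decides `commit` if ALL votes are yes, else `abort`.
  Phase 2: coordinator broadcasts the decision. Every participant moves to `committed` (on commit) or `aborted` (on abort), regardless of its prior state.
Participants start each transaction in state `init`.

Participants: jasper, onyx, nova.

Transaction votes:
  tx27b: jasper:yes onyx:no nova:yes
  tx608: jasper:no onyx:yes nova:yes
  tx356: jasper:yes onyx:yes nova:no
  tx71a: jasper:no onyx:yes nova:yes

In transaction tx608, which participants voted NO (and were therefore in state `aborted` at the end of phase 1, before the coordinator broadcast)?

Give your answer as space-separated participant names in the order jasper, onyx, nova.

Answer: jasper

Derivation:
Txn tx608 phase 1: jasper no -> aborted; onyx yes -> prepared; nova yes -> prepared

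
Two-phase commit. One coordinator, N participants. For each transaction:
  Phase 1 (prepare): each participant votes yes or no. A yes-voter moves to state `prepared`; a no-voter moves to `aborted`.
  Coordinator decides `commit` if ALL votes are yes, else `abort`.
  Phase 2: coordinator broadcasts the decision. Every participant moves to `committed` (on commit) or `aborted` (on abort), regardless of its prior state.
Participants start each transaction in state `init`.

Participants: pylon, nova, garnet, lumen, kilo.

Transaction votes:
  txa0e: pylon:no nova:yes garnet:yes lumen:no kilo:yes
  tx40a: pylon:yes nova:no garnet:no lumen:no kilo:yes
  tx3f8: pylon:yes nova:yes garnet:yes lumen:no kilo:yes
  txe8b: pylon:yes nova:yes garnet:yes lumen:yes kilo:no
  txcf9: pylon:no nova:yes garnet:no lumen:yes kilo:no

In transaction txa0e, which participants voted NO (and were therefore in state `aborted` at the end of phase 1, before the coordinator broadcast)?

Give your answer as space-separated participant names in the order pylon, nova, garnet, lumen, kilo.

Txn txa0e phase 1: pylon no -> aborted; nova yes -> prepared; garnet yes -> prepared; lumen no -> aborted; kilo yes -> prepared

Answer: pylon lumen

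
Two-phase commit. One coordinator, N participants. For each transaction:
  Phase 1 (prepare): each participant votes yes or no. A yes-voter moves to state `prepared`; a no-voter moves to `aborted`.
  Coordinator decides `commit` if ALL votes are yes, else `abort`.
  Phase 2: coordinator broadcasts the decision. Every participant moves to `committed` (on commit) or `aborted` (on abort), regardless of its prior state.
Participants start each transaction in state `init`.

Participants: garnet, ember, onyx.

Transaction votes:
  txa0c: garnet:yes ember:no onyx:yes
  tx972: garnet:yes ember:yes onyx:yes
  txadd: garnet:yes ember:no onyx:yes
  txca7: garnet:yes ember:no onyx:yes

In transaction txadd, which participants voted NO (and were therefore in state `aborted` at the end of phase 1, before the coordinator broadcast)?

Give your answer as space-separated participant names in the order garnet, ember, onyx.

Answer: ember

Derivation:
Txn txadd phase 1: garnet yes -> prepared; ember no -> aborted; onyx yes -> prepared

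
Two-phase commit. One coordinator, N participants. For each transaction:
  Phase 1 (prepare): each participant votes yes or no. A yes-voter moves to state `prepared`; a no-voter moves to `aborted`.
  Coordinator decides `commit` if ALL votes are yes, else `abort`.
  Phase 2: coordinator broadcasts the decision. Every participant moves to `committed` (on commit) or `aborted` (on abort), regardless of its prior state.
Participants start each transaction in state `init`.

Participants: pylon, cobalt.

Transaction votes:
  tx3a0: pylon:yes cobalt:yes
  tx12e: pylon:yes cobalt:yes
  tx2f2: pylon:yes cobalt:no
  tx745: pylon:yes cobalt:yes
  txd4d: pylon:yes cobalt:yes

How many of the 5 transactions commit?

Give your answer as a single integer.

tx3a0: all yes -> commit (commits=1)
tx12e: all yes -> commit (commits=2)
tx2f2: no from cobalt -> abort (commits=2)
tx745: all yes -> commit (commits=3)
txd4d: all yes -> commit (commits=4)

Answer: 4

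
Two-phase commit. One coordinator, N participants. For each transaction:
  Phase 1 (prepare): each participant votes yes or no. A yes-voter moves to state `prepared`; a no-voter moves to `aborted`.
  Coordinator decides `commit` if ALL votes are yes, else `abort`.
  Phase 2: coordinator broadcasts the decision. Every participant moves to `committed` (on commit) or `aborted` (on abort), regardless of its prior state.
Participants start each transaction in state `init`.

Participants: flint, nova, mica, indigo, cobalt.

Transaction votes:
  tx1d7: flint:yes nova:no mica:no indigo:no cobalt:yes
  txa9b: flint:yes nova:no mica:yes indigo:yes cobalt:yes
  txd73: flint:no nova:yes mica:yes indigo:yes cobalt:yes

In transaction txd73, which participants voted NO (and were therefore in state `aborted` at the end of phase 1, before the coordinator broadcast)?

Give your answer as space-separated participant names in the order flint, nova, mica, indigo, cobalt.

Txn txd73 phase 1: flint no -> aborted; nova yes -> prepared; mica yes -> prepared; indigo yes -> prepared; cobalt yes -> prepared

Answer: flint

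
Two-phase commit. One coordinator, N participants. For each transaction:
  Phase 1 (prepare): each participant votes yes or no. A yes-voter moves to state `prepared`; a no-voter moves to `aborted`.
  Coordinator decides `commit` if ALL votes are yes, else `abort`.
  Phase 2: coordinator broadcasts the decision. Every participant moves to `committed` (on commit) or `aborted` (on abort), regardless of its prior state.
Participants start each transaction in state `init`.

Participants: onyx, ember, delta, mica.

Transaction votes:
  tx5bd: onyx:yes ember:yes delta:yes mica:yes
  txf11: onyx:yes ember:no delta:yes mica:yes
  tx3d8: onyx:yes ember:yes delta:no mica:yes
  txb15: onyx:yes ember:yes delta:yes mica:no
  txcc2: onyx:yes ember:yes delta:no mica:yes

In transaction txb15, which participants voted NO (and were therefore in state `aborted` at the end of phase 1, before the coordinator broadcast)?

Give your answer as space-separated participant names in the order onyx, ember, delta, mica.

Txn txb15 phase 1: onyx yes -> prepared; ember yes -> prepared; delta yes -> prepared; mica no -> aborted

Answer: mica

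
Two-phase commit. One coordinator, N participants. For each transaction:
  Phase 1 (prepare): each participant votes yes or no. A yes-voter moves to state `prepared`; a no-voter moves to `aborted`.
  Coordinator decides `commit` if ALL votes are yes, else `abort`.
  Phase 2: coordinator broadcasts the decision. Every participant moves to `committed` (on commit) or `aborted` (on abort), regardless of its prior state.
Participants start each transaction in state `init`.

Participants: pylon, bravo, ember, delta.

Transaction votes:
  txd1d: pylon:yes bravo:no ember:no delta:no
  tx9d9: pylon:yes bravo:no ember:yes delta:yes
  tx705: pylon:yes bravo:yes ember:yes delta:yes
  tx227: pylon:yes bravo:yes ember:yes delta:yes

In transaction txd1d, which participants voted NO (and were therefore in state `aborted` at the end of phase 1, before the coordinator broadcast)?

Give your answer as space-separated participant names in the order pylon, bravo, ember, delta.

Answer: bravo ember delta

Derivation:
Txn txd1d phase 1: pylon yes -> prepared; bravo no -> aborted; ember no -> aborted; delta no -> aborted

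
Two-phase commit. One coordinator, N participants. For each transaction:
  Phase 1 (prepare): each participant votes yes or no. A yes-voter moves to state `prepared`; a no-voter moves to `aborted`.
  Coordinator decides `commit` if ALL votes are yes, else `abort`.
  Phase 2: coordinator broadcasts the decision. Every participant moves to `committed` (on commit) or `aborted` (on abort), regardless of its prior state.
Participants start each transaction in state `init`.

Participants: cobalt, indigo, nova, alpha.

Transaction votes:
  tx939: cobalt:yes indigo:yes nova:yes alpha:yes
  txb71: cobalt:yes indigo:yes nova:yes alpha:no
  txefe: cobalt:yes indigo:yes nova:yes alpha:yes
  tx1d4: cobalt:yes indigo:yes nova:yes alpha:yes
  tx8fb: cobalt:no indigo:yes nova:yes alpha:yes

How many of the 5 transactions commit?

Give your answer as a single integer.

tx939: all yes -> commit (commits=1)
txb71: no from alpha -> abort (commits=1)
txefe: all yes -> commit (commits=2)
tx1d4: all yes -> commit (commits=3)
tx8fb: no from cobalt -> abort (commits=3)

Answer: 3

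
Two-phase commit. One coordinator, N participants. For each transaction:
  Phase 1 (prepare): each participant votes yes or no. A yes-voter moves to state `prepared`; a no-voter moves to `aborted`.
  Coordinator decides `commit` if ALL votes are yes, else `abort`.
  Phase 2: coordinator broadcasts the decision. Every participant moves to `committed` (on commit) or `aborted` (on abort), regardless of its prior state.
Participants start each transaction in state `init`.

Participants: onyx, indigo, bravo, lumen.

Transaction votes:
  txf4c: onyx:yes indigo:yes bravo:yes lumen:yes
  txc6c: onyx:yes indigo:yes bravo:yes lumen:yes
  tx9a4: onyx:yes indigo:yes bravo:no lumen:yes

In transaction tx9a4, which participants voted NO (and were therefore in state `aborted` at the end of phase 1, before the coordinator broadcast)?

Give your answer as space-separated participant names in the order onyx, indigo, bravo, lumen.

Answer: bravo

Derivation:
Txn tx9a4 phase 1: onyx yes -> prepared; indigo yes -> prepared; bravo no -> aborted; lumen yes -> prepared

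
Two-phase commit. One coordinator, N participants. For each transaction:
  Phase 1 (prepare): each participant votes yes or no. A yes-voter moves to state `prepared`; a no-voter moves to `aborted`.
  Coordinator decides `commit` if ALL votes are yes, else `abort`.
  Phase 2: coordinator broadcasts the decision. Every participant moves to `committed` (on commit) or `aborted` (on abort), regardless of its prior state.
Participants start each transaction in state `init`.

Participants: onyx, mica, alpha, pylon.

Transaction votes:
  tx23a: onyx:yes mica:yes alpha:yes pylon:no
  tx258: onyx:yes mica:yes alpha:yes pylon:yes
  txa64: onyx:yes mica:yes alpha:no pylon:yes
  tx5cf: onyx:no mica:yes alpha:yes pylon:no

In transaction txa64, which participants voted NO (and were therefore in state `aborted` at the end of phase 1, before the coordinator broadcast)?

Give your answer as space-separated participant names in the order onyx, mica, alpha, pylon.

Answer: alpha

Derivation:
Txn txa64 phase 1: onyx yes -> prepared; mica yes -> prepared; alpha no -> aborted; pylon yes -> prepared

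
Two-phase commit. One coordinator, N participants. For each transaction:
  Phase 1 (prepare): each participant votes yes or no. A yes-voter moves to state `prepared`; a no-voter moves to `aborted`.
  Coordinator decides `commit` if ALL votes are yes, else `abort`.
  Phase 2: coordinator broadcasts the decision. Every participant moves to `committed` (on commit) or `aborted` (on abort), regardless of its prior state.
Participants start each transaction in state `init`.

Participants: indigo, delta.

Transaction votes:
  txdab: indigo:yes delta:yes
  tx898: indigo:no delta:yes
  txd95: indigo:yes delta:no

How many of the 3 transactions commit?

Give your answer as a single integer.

txdab: all yes -> commit (commits=1)
tx898: no from indigo -> abort (commits=1)
txd95: no from delta -> abort (commits=1)

Answer: 1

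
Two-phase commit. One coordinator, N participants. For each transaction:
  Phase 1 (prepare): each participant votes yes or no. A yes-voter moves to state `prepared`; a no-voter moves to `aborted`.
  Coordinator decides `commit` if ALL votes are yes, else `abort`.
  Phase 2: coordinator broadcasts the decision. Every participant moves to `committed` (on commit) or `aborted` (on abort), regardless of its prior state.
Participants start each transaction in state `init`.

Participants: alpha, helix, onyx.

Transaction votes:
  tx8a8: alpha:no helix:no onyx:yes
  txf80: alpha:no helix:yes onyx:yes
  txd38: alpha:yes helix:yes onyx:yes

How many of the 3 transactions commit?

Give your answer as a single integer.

tx8a8: no from alpha, helix -> abort (commits=0)
txf80: no from alpha -> abort (commits=0)
txd38: all yes -> commit (commits=1)

Answer: 1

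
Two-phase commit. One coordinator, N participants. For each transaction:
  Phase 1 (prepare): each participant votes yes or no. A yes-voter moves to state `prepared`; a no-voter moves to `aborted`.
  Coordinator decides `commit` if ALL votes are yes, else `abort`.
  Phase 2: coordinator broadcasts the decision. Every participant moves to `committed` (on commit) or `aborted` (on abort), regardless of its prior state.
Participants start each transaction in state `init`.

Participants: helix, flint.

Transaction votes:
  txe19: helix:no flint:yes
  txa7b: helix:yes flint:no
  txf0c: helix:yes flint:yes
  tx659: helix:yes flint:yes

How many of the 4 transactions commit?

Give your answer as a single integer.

Answer: 2

Derivation:
txe19: no from helix -> abort (commits=0)
txa7b: no from flint -> abort (commits=0)
txf0c: all yes -> commit (commits=1)
tx659: all yes -> commit (commits=2)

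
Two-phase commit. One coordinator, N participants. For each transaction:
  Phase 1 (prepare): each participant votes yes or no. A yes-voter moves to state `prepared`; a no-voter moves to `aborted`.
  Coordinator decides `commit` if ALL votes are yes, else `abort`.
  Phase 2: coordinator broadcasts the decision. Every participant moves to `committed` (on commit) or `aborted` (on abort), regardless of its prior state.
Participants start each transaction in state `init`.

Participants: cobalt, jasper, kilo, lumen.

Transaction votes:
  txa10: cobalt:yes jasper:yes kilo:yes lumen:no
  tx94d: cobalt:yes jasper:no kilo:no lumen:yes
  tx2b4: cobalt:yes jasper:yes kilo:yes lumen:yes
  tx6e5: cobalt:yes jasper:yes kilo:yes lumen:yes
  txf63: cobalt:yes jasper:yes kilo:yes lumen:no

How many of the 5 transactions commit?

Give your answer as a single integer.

txa10: no from lumen -> abort (commits=0)
tx94d: no from jasper, kilo -> abort (commits=0)
tx2b4: all yes -> commit (commits=1)
tx6e5: all yes -> commit (commits=2)
txf63: no from lumen -> abort (commits=2)

Answer: 2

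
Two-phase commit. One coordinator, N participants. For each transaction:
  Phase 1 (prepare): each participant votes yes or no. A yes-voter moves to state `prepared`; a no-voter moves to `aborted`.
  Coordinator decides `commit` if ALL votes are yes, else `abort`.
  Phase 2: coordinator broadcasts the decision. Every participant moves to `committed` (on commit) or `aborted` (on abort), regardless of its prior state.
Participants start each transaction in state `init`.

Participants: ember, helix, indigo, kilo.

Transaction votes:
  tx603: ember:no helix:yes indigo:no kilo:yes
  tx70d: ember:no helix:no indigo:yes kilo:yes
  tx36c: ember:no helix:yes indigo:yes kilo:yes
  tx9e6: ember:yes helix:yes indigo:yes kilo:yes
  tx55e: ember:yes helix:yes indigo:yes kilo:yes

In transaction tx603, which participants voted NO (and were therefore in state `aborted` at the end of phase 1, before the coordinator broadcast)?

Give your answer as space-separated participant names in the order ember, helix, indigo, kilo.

Txn tx603 phase 1: ember no -> aborted; helix yes -> prepared; indigo no -> aborted; kilo yes -> prepared

Answer: ember indigo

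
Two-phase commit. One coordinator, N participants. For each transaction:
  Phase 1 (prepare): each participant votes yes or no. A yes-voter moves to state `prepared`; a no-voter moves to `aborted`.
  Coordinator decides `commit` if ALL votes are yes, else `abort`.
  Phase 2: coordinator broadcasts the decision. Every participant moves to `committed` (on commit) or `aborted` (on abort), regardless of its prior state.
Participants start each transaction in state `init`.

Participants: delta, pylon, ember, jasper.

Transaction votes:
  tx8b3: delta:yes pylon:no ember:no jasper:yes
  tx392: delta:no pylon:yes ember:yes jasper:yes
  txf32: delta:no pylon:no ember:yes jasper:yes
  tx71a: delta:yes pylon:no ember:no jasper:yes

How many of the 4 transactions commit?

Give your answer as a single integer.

tx8b3: no from pylon, ember -> abort (commits=0)
tx392: no from delta -> abort (commits=0)
txf32: no from delta, pylon -> abort (commits=0)
tx71a: no from pylon, ember -> abort (commits=0)

Answer: 0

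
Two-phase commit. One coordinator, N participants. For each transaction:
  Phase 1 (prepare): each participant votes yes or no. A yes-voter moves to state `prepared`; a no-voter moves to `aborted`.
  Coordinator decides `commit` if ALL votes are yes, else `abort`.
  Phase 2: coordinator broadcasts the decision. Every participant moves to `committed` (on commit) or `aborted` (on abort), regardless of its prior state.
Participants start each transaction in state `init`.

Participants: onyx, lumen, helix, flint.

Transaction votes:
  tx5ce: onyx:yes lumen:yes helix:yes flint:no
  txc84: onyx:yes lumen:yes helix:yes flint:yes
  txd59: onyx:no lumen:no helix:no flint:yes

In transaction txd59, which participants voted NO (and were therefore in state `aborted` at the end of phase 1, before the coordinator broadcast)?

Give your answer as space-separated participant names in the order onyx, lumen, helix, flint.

Answer: onyx lumen helix

Derivation:
Txn txd59 phase 1: onyx no -> aborted; lumen no -> aborted; helix no -> aborted; flint yes -> prepared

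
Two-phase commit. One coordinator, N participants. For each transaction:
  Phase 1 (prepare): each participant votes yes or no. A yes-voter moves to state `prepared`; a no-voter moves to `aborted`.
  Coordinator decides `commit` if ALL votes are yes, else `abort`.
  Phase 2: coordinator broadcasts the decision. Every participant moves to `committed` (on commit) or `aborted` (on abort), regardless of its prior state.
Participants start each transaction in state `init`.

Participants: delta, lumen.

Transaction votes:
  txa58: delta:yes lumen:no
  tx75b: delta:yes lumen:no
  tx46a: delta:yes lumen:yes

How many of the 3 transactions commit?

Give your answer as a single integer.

txa58: no from lumen -> abort (commits=0)
tx75b: no from lumen -> abort (commits=0)
tx46a: all yes -> commit (commits=1)

Answer: 1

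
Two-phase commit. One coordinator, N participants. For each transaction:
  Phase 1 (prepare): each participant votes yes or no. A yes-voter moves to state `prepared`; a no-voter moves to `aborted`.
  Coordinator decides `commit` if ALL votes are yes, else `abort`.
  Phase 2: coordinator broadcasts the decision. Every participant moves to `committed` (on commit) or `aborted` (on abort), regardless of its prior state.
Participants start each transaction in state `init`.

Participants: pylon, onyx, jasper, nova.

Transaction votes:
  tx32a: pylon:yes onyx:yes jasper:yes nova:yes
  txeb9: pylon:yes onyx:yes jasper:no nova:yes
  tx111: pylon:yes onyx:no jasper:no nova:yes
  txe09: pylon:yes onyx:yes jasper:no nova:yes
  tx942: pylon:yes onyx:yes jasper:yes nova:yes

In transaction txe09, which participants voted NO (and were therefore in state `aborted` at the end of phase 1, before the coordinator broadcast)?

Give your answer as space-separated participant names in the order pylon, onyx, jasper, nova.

Txn txe09 phase 1: pylon yes -> prepared; onyx yes -> prepared; jasper no -> aborted; nova yes -> prepared

Answer: jasper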